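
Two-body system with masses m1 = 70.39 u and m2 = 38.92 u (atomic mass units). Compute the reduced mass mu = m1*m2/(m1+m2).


mu = m1 * m2 / (m1 + m2)
= 70.39 * 38.92 / (70.39 + 38.92)
= 2739.5788 / 109.31
= 25.0625 u

25.0625


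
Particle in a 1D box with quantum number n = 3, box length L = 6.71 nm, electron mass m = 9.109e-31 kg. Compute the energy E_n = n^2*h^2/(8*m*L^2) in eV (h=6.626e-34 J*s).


E = n^2 * h^2 / (8 * m * L^2)
= 3^2 * (6.626e-34)^2 / (8 * 9.109e-31 * (6.71e-9)^2)
= 9 * 4.3904e-67 / (8 * 9.109e-31 * 4.5024e-17)
= 1.2043e-20 J
= 0.0752 eV

0.0752


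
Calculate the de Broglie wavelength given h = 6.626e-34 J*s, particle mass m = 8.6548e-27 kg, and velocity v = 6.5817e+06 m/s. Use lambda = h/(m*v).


lambda = h / (m * v)
= 6.626e-34 / (8.6548e-27 * 6.5817e+06)
= 6.626e-34 / 5.6963e-20
= 1.1632e-14 m

1.1632e-14


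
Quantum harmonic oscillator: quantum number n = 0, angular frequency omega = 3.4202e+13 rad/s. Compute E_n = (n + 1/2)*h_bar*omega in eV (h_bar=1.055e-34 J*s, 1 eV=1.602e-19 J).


E = (n + 1/2) * h_bar * omega
= (0 + 0.5) * 1.055e-34 * 3.4202e+13
= 0.5 * 3.6083e-21
= 1.8042e-21 J
= 0.0113 eV

0.0113


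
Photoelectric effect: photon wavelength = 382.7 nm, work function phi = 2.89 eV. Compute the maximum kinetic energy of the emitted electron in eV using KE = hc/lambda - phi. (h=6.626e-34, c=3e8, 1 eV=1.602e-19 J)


E_photon = hc / lambda
= (6.626e-34)(3e8) / (382.7e-9)
= 5.1941e-19 J
= 3.2423 eV
KE = E_photon - phi
= 3.2423 - 2.89
= 0.3523 eV

0.3523


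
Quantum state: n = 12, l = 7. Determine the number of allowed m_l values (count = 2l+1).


m_l ranges from -l to +l in integer steps
So m_l goes from -7 to +7
Count = 2l + 1 = 2*7 + 1
= 15

15


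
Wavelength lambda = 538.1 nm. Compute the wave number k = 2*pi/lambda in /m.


k = 2 * pi / lambda
= 6.2832 / (538.1e-9)
= 6.2832 / 5.3810e-07
= 1.1677e+07 /m

1.1677e+07


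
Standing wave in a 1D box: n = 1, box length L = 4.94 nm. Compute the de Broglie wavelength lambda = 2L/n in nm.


lambda = 2L / n
= 2 * 4.94 / 1
= 9.88 / 1
= 9.88 nm

9.88


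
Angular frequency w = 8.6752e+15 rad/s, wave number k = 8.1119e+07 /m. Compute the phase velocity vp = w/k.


vp = w / k
= 8.6752e+15 / 8.1119e+07
= 1.0694e+08 m/s

1.0694e+08


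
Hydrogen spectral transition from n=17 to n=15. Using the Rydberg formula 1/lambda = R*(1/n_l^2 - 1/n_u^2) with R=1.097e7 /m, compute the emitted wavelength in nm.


1/lambda = R * (1/n_l^2 - 1/n_u^2)
= 1.097e7 * (1/15^2 - 1/17^2)
= 1.097e7 * (0.004444 - 0.00346)
= 1.097e7 * 0.000984
= 1.0797e+04 /m
lambda = 1 / 1.0797e+04 = 92617.6504 nm

92617.6504


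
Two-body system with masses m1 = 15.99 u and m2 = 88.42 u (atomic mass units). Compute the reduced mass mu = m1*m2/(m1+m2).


mu = m1 * m2 / (m1 + m2)
= 15.99 * 88.42 / (15.99 + 88.42)
= 1413.8358 / 104.41
= 13.5412 u

13.5412


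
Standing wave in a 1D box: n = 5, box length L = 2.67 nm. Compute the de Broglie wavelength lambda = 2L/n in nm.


lambda = 2L / n
= 2 * 2.67 / 5
= 5.34 / 5
= 1.068 nm

1.068


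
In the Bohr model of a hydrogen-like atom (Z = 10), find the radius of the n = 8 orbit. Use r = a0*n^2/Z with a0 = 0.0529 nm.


r = a0 * n^2 / Z
= 0.0529 * 8^2 / 10
= 0.0529 * 64 / 10
= 0.3386 nm

0.3386


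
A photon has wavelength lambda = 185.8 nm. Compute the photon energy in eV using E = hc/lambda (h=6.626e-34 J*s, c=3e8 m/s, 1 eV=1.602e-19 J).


E = hc / lambda
= (6.626e-34)(3e8) / (185.8e-9)
= 1.9878e-25 / 1.8580e-07
= 1.0699e-18 J
Converting to eV: 1.0699e-18 / 1.602e-19
= 6.6783 eV

6.6783


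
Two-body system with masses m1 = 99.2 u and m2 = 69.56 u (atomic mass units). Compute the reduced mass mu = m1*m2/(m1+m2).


mu = m1 * m2 / (m1 + m2)
= 99.2 * 69.56 / (99.2 + 69.56)
= 6900.352 / 168.76
= 40.8886 u

40.8886


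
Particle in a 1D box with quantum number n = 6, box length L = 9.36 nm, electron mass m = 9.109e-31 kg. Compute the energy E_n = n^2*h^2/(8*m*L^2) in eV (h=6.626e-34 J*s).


E = n^2 * h^2 / (8 * m * L^2)
= 6^2 * (6.626e-34)^2 / (8 * 9.109e-31 * (9.36e-9)^2)
= 36 * 4.3904e-67 / (8 * 9.109e-31 * 8.7610e-17)
= 2.4757e-20 J
= 0.1545 eV

0.1545


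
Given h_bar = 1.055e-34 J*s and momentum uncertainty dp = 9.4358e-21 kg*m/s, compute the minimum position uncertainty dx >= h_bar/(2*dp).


dx = h_bar / (2 * dp)
= 1.055e-34 / (2 * 9.4358e-21)
= 1.055e-34 / 1.8872e-20
= 5.5904e-15 m

5.5904e-15


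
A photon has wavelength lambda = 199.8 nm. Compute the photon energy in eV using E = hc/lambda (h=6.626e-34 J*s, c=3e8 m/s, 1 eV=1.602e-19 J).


E = hc / lambda
= (6.626e-34)(3e8) / (199.8e-9)
= 1.9878e-25 / 1.9980e-07
= 9.9489e-19 J
Converting to eV: 9.9489e-19 / 1.602e-19
= 6.2103 eV

6.2103


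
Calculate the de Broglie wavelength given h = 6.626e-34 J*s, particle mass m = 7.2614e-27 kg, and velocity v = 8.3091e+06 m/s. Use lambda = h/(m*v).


lambda = h / (m * v)
= 6.626e-34 / (7.2614e-27 * 8.3091e+06)
= 6.626e-34 / 6.0336e-20
= 1.0982e-14 m

1.0982e-14


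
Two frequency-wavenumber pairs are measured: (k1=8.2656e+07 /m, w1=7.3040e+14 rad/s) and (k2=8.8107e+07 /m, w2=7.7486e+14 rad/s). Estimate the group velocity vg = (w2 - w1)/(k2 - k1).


vg = (w2 - w1) / (k2 - k1)
= (7.7486e+14 - 7.3040e+14) / (8.8107e+07 - 8.2656e+07)
= 4.4460e+13 / 5.4510e+06
= 8.1563e+06 m/s

8.1563e+06


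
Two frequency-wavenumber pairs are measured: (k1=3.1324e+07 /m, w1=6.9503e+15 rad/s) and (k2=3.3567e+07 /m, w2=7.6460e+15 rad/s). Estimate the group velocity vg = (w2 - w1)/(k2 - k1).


vg = (w2 - w1) / (k2 - k1)
= (7.6460e+15 - 6.9503e+15) / (3.3567e+07 - 3.1324e+07)
= 6.9570e+14 / 2.2430e+06
= 3.1016e+08 m/s

3.1016e+08


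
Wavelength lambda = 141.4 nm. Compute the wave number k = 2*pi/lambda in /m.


k = 2 * pi / lambda
= 6.2832 / (141.4e-9)
= 6.2832 / 1.4140e-07
= 4.4436e+07 /m

4.4436e+07


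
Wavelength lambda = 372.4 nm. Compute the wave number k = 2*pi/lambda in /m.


k = 2 * pi / lambda
= 6.2832 / (372.4e-9)
= 6.2832 / 3.7240e-07
= 1.6872e+07 /m

1.6872e+07


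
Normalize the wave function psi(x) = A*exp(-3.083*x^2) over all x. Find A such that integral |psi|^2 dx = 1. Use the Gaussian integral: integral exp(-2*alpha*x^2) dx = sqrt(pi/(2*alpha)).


integral |psi|^2 dx = A^2 * sqrt(pi/(2*alpha)) = 1
A^2 = sqrt(2*alpha/pi)
= sqrt(2 * 3.083 / pi)
= 1.400964
A = sqrt(1.400964)
= 1.1836

1.1836


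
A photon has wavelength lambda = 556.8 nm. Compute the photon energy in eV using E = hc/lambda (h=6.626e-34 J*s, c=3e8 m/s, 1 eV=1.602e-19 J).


E = hc / lambda
= (6.626e-34)(3e8) / (556.8e-9)
= 1.9878e-25 / 5.5680e-07
= 3.5700e-19 J
Converting to eV: 3.5700e-19 / 1.602e-19
= 2.2285 eV

2.2285


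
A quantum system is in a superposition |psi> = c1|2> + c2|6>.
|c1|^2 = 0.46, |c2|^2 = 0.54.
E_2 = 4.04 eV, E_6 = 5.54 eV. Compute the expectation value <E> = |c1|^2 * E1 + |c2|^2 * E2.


<E> = |c1|^2 * E1 + |c2|^2 * E2
= 0.46 * 4.04 + 0.54 * 5.54
= 1.8584 + 2.9916
= 4.85 eV

4.85


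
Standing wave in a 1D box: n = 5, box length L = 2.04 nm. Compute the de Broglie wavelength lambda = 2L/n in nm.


lambda = 2L / n
= 2 * 2.04 / 5
= 4.08 / 5
= 0.816 nm

0.816


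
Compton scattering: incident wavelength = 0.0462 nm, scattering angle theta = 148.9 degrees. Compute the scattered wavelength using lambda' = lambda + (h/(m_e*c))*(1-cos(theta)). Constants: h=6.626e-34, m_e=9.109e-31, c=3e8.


Compton wavelength: h/(m_e*c) = 2.4247e-12 m
d_lambda = 2.4247e-12 * (1 - cos(148.9 deg))
= 2.4247e-12 * 1.856267
= 4.5009e-12 m = 0.004501 nm
lambda' = 0.0462 + 0.004501
= 0.050701 nm

0.050701


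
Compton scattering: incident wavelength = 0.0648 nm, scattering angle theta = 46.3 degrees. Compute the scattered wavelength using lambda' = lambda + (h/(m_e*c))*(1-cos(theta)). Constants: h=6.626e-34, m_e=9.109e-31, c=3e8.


Compton wavelength: h/(m_e*c) = 2.4247e-12 m
d_lambda = 2.4247e-12 * (1 - cos(46.3 deg))
= 2.4247e-12 * 0.309118
= 7.4952e-13 m = 0.00075 nm
lambda' = 0.0648 + 0.00075
= 0.06555 nm

0.06555


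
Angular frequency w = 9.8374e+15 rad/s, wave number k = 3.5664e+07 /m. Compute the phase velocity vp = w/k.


vp = w / k
= 9.8374e+15 / 3.5664e+07
= 2.7584e+08 m/s

2.7584e+08


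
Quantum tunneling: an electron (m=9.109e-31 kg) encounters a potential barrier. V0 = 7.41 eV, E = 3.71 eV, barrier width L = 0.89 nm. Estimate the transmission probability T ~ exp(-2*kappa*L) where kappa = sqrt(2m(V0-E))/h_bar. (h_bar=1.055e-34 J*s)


V0 - E = 3.7 eV = 5.9274e-19 J
kappa = sqrt(2 * m * (V0-E)) / h_bar
= sqrt(2 * 9.109e-31 * 5.9274e-19) / 1.055e-34
= 9.8499e+09 /m
2*kappa*L = 2 * 9.8499e+09 * 0.89e-9
= 17.5327
T = exp(-17.5327) = 2.430099e-08

2.430099e-08


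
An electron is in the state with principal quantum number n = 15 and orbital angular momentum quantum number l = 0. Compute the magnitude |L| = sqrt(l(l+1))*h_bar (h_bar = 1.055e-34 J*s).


L = sqrt(l*(l+1)) * h_bar
= sqrt(0 * 1) * 1.055e-34
= sqrt(0) * 1.055e-34
= 0.0 * 1.055e-34
= 0.0000e+00 J*s

0.0000e+00


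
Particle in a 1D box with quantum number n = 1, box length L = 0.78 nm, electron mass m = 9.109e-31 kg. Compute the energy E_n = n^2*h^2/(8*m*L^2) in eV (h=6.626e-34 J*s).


E = n^2 * h^2 / (8 * m * L^2)
= 1^2 * (6.626e-34)^2 / (8 * 9.109e-31 * (0.78e-9)^2)
= 1 * 4.3904e-67 / (8 * 9.109e-31 * 6.0840e-19)
= 9.9027e-20 J
= 0.6181 eV

0.6181


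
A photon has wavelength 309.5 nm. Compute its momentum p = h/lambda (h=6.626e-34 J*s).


p = h / lambda
= 6.626e-34 / (309.5e-9)
= 6.626e-34 / 3.0950e-07
= 2.1409e-27 kg*m/s

2.1409e-27


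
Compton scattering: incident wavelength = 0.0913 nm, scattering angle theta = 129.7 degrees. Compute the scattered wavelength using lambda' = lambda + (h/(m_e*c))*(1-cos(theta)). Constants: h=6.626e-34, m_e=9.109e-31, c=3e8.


Compton wavelength: h/(m_e*c) = 2.4247e-12 m
d_lambda = 2.4247e-12 * (1 - cos(129.7 deg))
= 2.4247e-12 * 1.638768
= 3.9735e-12 m = 0.003974 nm
lambda' = 0.0913 + 0.003974
= 0.095274 nm

0.095274


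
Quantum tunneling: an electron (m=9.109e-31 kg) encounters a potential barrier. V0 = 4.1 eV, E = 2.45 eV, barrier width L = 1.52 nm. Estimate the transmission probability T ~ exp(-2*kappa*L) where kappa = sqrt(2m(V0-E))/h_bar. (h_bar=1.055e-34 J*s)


V0 - E = 1.65 eV = 2.6433e-19 J
kappa = sqrt(2 * m * (V0-E)) / h_bar
= sqrt(2 * 9.109e-31 * 2.6433e-19) / 1.055e-34
= 6.5777e+09 /m
2*kappa*L = 2 * 6.5777e+09 * 1.52e-9
= 19.9961
T = exp(-19.9961) = 2.069265e-09

2.069265e-09


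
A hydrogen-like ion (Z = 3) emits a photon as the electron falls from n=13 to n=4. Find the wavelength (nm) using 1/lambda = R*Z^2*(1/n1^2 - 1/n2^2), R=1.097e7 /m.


1/lambda = R * Z^2 * (1/n1^2 - 1/n2^2)
= 1.097e7 * 3^2 * (1/4^2 - 1/13^2)
= 1.097e7 * 9 * (0.0625 - 0.005917)
= 5.5864e+06 /m
lambda = 1 / 5.5864e+06
= 179.0054 nm

179.0054


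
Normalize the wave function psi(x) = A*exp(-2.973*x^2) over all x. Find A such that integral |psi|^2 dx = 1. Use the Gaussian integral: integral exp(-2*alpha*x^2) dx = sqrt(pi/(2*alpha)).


integral |psi|^2 dx = A^2 * sqrt(pi/(2*alpha)) = 1
A^2 = sqrt(2*alpha/pi)
= sqrt(2 * 2.973 / pi)
= 1.375744
A = sqrt(1.375744)
= 1.1729

1.1729


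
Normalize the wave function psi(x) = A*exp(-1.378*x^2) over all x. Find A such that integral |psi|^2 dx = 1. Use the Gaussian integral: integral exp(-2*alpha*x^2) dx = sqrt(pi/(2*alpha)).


integral |psi|^2 dx = A^2 * sqrt(pi/(2*alpha)) = 1
A^2 = sqrt(2*alpha/pi)
= sqrt(2 * 1.378 / pi)
= 0.936623
A = sqrt(0.936623)
= 0.9678

0.9678


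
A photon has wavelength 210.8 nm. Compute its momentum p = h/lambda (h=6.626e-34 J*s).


p = h / lambda
= 6.626e-34 / (210.8e-9)
= 6.626e-34 / 2.1080e-07
= 3.1433e-27 kg*m/s

3.1433e-27


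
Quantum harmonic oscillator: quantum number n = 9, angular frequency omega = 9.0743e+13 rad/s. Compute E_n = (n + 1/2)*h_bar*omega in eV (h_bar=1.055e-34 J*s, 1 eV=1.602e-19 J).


E = (n + 1/2) * h_bar * omega
= (9 + 0.5) * 1.055e-34 * 9.0743e+13
= 9.5 * 9.5734e-21
= 9.0947e-20 J
= 0.5677 eV

0.5677


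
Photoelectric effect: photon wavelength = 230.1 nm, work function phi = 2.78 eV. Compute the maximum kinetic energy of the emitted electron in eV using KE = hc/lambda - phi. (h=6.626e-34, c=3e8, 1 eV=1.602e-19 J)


E_photon = hc / lambda
= (6.626e-34)(3e8) / (230.1e-9)
= 8.6389e-19 J
= 5.3925 eV
KE = E_photon - phi
= 5.3925 - 2.78
= 2.6125 eV

2.6125


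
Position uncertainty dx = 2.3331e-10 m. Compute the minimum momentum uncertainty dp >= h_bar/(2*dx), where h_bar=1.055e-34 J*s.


dp = h_bar / (2 * dx)
= 1.055e-34 / (2 * 2.3331e-10)
= 1.055e-34 / 4.6662e-10
= 2.2609e-25 kg*m/s

2.2609e-25


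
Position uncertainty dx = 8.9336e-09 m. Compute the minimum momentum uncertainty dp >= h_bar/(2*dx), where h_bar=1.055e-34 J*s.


dp = h_bar / (2 * dx)
= 1.055e-34 / (2 * 8.9336e-09)
= 1.055e-34 / 1.7867e-08
= 5.9047e-27 kg*m/s

5.9047e-27


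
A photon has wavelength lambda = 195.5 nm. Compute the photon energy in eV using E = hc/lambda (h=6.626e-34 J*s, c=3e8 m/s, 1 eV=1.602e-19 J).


E = hc / lambda
= (6.626e-34)(3e8) / (195.5e-9)
= 1.9878e-25 / 1.9550e-07
= 1.0168e-18 J
Converting to eV: 1.0168e-18 / 1.602e-19
= 6.3469 eV

6.3469


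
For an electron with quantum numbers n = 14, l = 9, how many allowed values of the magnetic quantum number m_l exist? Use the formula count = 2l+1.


m_l ranges from -l to +l in integer steps
So m_l goes from -9 to +9
Count = 2l + 1 = 2*9 + 1
= 19

19


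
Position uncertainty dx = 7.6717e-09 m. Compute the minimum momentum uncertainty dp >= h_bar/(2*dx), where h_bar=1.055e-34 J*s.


dp = h_bar / (2 * dx)
= 1.055e-34 / (2 * 7.6717e-09)
= 1.055e-34 / 1.5343e-08
= 6.8759e-27 kg*m/s

6.8759e-27


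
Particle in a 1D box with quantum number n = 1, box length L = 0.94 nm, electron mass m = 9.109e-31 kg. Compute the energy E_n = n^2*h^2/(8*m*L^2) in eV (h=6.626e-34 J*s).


E = n^2 * h^2 / (8 * m * L^2)
= 1^2 * (6.626e-34)^2 / (8 * 9.109e-31 * (0.94e-9)^2)
= 1 * 4.3904e-67 / (8 * 9.109e-31 * 8.8360e-19)
= 6.8185e-20 J
= 0.4256 eV

0.4256


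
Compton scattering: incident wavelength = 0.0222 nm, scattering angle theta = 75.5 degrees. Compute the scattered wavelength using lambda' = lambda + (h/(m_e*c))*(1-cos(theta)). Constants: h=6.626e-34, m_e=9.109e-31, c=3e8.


Compton wavelength: h/(m_e*c) = 2.4247e-12 m
d_lambda = 2.4247e-12 * (1 - cos(75.5 deg))
= 2.4247e-12 * 0.74962
= 1.8176e-12 m = 0.001818 nm
lambda' = 0.0222 + 0.001818
= 0.024018 nm

0.024018


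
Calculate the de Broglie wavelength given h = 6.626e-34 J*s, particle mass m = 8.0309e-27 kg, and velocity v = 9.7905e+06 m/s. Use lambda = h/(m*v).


lambda = h / (m * v)
= 6.626e-34 / (8.0309e-27 * 9.7905e+06)
= 6.626e-34 / 7.8627e-20
= 8.4272e-15 m

8.4272e-15


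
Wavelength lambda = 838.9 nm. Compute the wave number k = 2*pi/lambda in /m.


k = 2 * pi / lambda
= 6.2832 / (838.9e-9)
= 6.2832 / 8.3890e-07
= 7.4898e+06 /m

7.4898e+06


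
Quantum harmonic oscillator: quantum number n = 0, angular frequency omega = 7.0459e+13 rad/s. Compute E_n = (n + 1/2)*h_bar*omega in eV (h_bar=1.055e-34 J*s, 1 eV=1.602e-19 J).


E = (n + 1/2) * h_bar * omega
= (0 + 0.5) * 1.055e-34 * 7.0459e+13
= 0.5 * 7.4334e-21
= 3.7167e-21 J
= 0.0232 eV

0.0232


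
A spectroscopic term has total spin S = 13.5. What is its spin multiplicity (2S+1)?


Spin multiplicity = 2S + 1
= 2 * 13.5 + 1
= 27.0 + 1
= 28

28


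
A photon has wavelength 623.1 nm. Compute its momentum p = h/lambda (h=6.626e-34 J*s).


p = h / lambda
= 6.626e-34 / (623.1e-9)
= 6.626e-34 / 6.2310e-07
= 1.0634e-27 kg*m/s

1.0634e-27


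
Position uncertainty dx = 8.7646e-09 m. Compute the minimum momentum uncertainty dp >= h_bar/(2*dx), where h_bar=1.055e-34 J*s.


dp = h_bar / (2 * dx)
= 1.055e-34 / (2 * 8.7646e-09)
= 1.055e-34 / 1.7529e-08
= 6.0185e-27 kg*m/s

6.0185e-27


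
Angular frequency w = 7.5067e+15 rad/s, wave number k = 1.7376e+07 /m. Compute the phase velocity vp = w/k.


vp = w / k
= 7.5067e+15 / 1.7376e+07
= 4.3202e+08 m/s

4.3202e+08


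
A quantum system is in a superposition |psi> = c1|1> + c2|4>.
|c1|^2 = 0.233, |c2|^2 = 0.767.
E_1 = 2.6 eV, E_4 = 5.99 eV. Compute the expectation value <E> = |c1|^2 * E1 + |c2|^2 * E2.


<E> = |c1|^2 * E1 + |c2|^2 * E2
= 0.233 * 2.6 + 0.767 * 5.99
= 0.6058 + 4.5943
= 5.2001 eV

5.2001


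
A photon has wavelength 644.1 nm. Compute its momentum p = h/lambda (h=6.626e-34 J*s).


p = h / lambda
= 6.626e-34 / (644.1e-9)
= 6.626e-34 / 6.4410e-07
= 1.0287e-27 kg*m/s

1.0287e-27


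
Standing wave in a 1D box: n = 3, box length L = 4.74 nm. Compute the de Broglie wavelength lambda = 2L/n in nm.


lambda = 2L / n
= 2 * 4.74 / 3
= 9.48 / 3
= 3.16 nm

3.16


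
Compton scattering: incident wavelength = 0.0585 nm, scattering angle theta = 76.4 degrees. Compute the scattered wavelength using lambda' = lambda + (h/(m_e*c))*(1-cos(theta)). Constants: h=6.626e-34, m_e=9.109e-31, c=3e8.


Compton wavelength: h/(m_e*c) = 2.4247e-12 m
d_lambda = 2.4247e-12 * (1 - cos(76.4 deg))
= 2.4247e-12 * 0.764858
= 1.8546e-12 m = 0.001855 nm
lambda' = 0.0585 + 0.001855
= 0.060355 nm

0.060355


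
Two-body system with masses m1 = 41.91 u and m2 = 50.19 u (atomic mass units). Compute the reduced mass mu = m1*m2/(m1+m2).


mu = m1 * m2 / (m1 + m2)
= 41.91 * 50.19 / (41.91 + 50.19)
= 2103.4629 / 92.1
= 22.8389 u

22.8389


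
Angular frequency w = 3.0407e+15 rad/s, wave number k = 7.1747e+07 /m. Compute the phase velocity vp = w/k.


vp = w / k
= 3.0407e+15 / 7.1747e+07
= 4.2381e+07 m/s

4.2381e+07


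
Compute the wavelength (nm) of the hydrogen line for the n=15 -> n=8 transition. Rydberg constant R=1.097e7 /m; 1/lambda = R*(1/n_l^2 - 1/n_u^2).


1/lambda = R * (1/n_l^2 - 1/n_u^2)
= 1.097e7 * (1/8^2 - 1/15^2)
= 1.097e7 * (0.015625 - 0.004444)
= 1.097e7 * 0.011181
= 1.2265e+05 /m
lambda = 1 / 1.2265e+05 = 8153.2355 nm

8153.2355


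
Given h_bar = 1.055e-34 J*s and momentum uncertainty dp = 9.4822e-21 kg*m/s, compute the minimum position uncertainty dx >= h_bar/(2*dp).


dx = h_bar / (2 * dp)
= 1.055e-34 / (2 * 9.4822e-21)
= 1.055e-34 / 1.8964e-20
= 5.5631e-15 m

5.5631e-15


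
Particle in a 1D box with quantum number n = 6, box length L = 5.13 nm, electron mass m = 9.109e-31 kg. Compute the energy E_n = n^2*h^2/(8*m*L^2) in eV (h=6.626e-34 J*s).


E = n^2 * h^2 / (8 * m * L^2)
= 6^2 * (6.626e-34)^2 / (8 * 9.109e-31 * (5.13e-9)^2)
= 36 * 4.3904e-67 / (8 * 9.109e-31 * 2.6317e-17)
= 8.2416e-20 J
= 0.5145 eV

0.5145


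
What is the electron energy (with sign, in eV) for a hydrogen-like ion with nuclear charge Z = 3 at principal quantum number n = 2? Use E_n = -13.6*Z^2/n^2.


E_n = -13.6 * Z^2 / n^2
= -13.6 * 3^2 / 2^2
= -13.6 * 9 / 4
= -30.6 eV

-30.6


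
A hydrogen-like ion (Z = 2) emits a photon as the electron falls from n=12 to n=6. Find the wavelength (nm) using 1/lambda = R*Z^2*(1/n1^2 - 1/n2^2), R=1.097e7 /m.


1/lambda = R * Z^2 * (1/n1^2 - 1/n2^2)
= 1.097e7 * 2^2 * (1/6^2 - 1/12^2)
= 1.097e7 * 4 * (0.027778 - 0.006944)
= 9.1417e+05 /m
lambda = 1 / 9.1417e+05
= 1093.8924 nm

1093.8924


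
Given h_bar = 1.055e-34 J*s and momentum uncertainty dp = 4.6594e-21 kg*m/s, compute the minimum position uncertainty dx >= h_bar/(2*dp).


dx = h_bar / (2 * dp)
= 1.055e-34 / (2 * 4.6594e-21)
= 1.055e-34 / 9.3188e-21
= 1.1321e-14 m

1.1321e-14


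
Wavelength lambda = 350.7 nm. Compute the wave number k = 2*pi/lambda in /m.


k = 2 * pi / lambda
= 6.2832 / (350.7e-9)
= 6.2832 / 3.5070e-07
= 1.7916e+07 /m

1.7916e+07


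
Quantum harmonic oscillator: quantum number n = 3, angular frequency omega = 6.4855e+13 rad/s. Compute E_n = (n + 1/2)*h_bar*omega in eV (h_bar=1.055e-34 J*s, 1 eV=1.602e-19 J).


E = (n + 1/2) * h_bar * omega
= (3 + 0.5) * 1.055e-34 * 6.4855e+13
= 3.5 * 6.8422e-21
= 2.3948e-20 J
= 0.1495 eV

0.1495


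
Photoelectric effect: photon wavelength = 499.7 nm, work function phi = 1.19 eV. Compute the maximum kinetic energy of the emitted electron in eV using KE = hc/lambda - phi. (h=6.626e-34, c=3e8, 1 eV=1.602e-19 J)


E_photon = hc / lambda
= (6.626e-34)(3e8) / (499.7e-9)
= 3.9780e-19 J
= 2.4831 eV
KE = E_photon - phi
= 2.4831 - 1.19
= 1.2931 eV

1.2931


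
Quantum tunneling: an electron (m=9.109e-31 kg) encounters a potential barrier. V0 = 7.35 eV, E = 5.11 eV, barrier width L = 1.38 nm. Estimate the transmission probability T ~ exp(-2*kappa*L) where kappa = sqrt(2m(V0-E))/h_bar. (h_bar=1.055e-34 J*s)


V0 - E = 2.24 eV = 3.5885e-19 J
kappa = sqrt(2 * m * (V0-E)) / h_bar
= sqrt(2 * 9.109e-31 * 3.5885e-19) / 1.055e-34
= 7.6640e+09 /m
2*kappa*L = 2 * 7.6640e+09 * 1.38e-9
= 21.1525
T = exp(-21.1525) = 6.509906e-10

6.509906e-10


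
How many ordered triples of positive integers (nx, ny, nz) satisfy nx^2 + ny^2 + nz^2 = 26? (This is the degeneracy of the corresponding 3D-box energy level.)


Enumerate all (nx, ny, nz) with nx^2 + ny^2 + nz^2 = 26:
(1,3,4)
(1,4,3)
(3,1,4)
(3,4,1)
(4,1,3)
(4,3,1)
Total degeneracy = 6

6


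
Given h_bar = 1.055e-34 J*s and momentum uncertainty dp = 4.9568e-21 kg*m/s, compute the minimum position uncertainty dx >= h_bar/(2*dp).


dx = h_bar / (2 * dp)
= 1.055e-34 / (2 * 4.9568e-21)
= 1.055e-34 / 9.9136e-21
= 1.0642e-14 m

1.0642e-14


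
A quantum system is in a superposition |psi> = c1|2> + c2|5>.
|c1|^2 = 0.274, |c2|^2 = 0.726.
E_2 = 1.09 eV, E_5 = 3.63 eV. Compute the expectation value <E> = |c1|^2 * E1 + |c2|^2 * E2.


<E> = |c1|^2 * E1 + |c2|^2 * E2
= 0.274 * 1.09 + 0.726 * 3.63
= 0.2987 + 2.6354
= 2.934 eV

2.934


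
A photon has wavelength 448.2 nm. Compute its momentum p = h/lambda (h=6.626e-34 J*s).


p = h / lambda
= 6.626e-34 / (448.2e-9)
= 6.626e-34 / 4.4820e-07
= 1.4784e-27 kg*m/s

1.4784e-27


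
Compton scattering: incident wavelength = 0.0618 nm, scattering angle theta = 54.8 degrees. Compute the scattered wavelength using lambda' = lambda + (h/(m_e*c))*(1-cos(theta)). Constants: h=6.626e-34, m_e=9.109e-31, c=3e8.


Compton wavelength: h/(m_e*c) = 2.4247e-12 m
d_lambda = 2.4247e-12 * (1 - cos(54.8 deg))
= 2.4247e-12 * 0.423568
= 1.0270e-12 m = 0.001027 nm
lambda' = 0.0618 + 0.001027
= 0.062827 nm

0.062827


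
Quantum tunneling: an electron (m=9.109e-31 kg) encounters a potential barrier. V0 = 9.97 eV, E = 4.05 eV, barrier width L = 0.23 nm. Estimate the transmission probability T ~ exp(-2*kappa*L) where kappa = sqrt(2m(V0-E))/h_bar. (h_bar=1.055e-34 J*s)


V0 - E = 5.92 eV = 9.4838e-19 J
kappa = sqrt(2 * m * (V0-E)) / h_bar
= sqrt(2 * 9.109e-31 * 9.4838e-19) / 1.055e-34
= 1.2459e+10 /m
2*kappa*L = 2 * 1.2459e+10 * 0.23e-9
= 5.7312
T = exp(-5.7312) = 3.243086e-03

3.243086e-03


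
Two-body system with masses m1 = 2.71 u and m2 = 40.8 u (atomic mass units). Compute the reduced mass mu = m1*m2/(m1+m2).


mu = m1 * m2 / (m1 + m2)
= 2.71 * 40.8 / (2.71 + 40.8)
= 110.568 / 43.51
= 2.5412 u

2.5412


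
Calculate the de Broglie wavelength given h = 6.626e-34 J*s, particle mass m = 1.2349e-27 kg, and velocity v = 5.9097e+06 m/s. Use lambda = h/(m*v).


lambda = h / (m * v)
= 6.626e-34 / (1.2349e-27 * 5.9097e+06)
= 6.626e-34 / 7.2979e-21
= 9.0793e-14 m

9.0793e-14


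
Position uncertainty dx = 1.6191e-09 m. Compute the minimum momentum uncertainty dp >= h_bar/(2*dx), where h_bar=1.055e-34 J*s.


dp = h_bar / (2 * dx)
= 1.055e-34 / (2 * 1.6191e-09)
= 1.055e-34 / 3.2382e-09
= 3.2580e-26 kg*m/s

3.2580e-26


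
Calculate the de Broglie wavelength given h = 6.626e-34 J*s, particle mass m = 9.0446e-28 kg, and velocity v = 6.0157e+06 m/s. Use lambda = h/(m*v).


lambda = h / (m * v)
= 6.626e-34 / (9.0446e-28 * 6.0157e+06)
= 6.626e-34 / 5.4410e-21
= 1.2178e-13 m

1.2178e-13


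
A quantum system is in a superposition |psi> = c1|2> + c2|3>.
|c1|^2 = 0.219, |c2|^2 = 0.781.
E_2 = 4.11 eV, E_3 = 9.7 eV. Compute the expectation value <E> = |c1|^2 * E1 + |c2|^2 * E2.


<E> = |c1|^2 * E1 + |c2|^2 * E2
= 0.219 * 4.11 + 0.781 * 9.7
= 0.9001 + 7.5757
= 8.4758 eV

8.4758


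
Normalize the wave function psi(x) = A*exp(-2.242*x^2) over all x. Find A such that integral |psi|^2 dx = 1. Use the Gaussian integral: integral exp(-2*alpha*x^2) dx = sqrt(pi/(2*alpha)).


integral |psi|^2 dx = A^2 * sqrt(pi/(2*alpha)) = 1
A^2 = sqrt(2*alpha/pi)
= sqrt(2 * 2.242 / pi)
= 1.194697
A = sqrt(1.194697)
= 1.093

1.093


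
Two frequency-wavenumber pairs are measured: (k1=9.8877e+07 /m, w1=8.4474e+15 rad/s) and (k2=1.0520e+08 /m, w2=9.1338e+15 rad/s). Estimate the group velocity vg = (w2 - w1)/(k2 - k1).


vg = (w2 - w1) / (k2 - k1)
= (9.1338e+15 - 8.4474e+15) / (1.0520e+08 - 9.8877e+07)
= 6.8640e+14 / 6.3230e+06
= 1.0856e+08 m/s

1.0856e+08


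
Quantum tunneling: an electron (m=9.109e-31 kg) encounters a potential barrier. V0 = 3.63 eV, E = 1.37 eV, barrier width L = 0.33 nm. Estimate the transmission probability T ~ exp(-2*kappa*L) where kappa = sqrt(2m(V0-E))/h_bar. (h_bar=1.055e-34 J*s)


V0 - E = 2.26 eV = 3.6205e-19 J
kappa = sqrt(2 * m * (V0-E)) / h_bar
= sqrt(2 * 9.109e-31 * 3.6205e-19) / 1.055e-34
= 7.6981e+09 /m
2*kappa*L = 2 * 7.6981e+09 * 0.33e-9
= 5.0807
T = exp(-5.0807) = 6.215284e-03

6.215284e-03


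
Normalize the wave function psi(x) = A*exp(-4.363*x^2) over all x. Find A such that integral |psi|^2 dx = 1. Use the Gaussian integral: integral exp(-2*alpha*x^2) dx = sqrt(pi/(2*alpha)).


integral |psi|^2 dx = A^2 * sqrt(pi/(2*alpha)) = 1
A^2 = sqrt(2*alpha/pi)
= sqrt(2 * 4.363 / pi)
= 1.666605
A = sqrt(1.666605)
= 1.291

1.291


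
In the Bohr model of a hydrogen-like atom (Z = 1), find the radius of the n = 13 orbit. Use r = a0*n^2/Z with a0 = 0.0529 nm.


r = a0 * n^2 / Z
= 0.0529 * 13^2 / 1
= 0.0529 * 169 / 1
= 8.9401 nm

8.9401


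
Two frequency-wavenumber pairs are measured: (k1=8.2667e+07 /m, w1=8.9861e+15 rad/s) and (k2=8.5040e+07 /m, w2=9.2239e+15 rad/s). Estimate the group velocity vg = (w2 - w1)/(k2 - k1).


vg = (w2 - w1) / (k2 - k1)
= (9.2239e+15 - 8.9861e+15) / (8.5040e+07 - 8.2667e+07)
= 2.3780e+14 / 2.3730e+06
= 1.0021e+08 m/s

1.0021e+08


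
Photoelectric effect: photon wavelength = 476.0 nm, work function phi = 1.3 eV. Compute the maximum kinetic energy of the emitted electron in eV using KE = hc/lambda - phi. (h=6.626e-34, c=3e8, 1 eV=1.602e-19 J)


E_photon = hc / lambda
= (6.626e-34)(3e8) / (476.0e-9)
= 4.1761e-19 J
= 2.6068 eV
KE = E_photon - phi
= 2.6068 - 1.3
= 1.3068 eV

1.3068


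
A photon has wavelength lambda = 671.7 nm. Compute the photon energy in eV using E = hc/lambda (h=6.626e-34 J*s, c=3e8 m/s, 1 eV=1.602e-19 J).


E = hc / lambda
= (6.626e-34)(3e8) / (671.7e-9)
= 1.9878e-25 / 6.7170e-07
= 2.9594e-19 J
Converting to eV: 2.9594e-19 / 1.602e-19
= 1.8473 eV

1.8473


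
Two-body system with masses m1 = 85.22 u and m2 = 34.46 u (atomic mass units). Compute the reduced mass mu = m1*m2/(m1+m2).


mu = m1 * m2 / (m1 + m2)
= 85.22 * 34.46 / (85.22 + 34.46)
= 2936.6812 / 119.68
= 24.5378 u

24.5378


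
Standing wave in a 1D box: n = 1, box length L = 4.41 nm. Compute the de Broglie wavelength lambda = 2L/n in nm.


lambda = 2L / n
= 2 * 4.41 / 1
= 8.82 / 1
= 8.82 nm

8.82


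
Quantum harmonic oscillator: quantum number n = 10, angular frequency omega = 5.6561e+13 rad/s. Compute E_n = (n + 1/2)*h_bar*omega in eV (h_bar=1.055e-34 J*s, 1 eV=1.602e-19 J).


E = (n + 1/2) * h_bar * omega
= (10 + 0.5) * 1.055e-34 * 5.6561e+13
= 10.5 * 5.9672e-21
= 6.2655e-20 J
= 0.3911 eV

0.3911


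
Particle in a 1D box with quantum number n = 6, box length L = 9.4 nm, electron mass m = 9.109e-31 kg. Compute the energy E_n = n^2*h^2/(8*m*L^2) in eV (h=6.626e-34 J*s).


E = n^2 * h^2 / (8 * m * L^2)
= 6^2 * (6.626e-34)^2 / (8 * 9.109e-31 * (9.4e-9)^2)
= 36 * 4.3904e-67 / (8 * 9.109e-31 * 8.8360e-17)
= 2.4546e-20 J
= 0.1532 eV

0.1532


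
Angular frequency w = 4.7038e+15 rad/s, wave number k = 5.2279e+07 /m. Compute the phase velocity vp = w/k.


vp = w / k
= 4.7038e+15 / 5.2279e+07
= 8.9975e+07 m/s

8.9975e+07


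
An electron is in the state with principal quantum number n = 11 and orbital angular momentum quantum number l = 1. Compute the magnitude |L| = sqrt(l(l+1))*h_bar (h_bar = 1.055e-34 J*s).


L = sqrt(l*(l+1)) * h_bar
= sqrt(1 * 2) * 1.055e-34
= sqrt(2) * 1.055e-34
= 1.4142 * 1.055e-34
= 1.4920e-34 J*s

1.4920e-34


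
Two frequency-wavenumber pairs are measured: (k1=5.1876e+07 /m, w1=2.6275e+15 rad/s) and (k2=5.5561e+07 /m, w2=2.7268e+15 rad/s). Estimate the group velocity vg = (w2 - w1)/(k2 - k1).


vg = (w2 - w1) / (k2 - k1)
= (2.7268e+15 - 2.6275e+15) / (5.5561e+07 - 5.1876e+07)
= 9.9300e+13 / 3.6850e+06
= 2.6947e+07 m/s

2.6947e+07


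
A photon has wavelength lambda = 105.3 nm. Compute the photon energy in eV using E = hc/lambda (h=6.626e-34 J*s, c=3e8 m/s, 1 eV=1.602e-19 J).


E = hc / lambda
= (6.626e-34)(3e8) / (105.3e-9)
= 1.9878e-25 / 1.0530e-07
= 1.8877e-18 J
Converting to eV: 1.8877e-18 / 1.602e-19
= 11.7837 eV

11.7837


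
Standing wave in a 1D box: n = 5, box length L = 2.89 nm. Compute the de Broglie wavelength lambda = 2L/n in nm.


lambda = 2L / n
= 2 * 2.89 / 5
= 5.78 / 5
= 1.156 nm

1.156


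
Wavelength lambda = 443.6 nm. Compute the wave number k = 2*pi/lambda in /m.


k = 2 * pi / lambda
= 6.2832 / (443.6e-9)
= 6.2832 / 4.4360e-07
= 1.4164e+07 /m

1.4164e+07


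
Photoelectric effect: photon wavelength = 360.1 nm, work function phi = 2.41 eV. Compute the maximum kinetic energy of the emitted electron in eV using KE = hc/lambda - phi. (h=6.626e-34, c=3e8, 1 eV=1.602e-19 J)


E_photon = hc / lambda
= (6.626e-34)(3e8) / (360.1e-9)
= 5.5201e-19 J
= 3.4458 eV
KE = E_photon - phi
= 3.4458 - 2.41
= 1.0358 eV

1.0358


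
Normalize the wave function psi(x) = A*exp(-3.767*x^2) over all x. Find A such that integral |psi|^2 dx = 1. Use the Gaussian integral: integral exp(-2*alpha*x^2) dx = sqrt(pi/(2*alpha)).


integral |psi|^2 dx = A^2 * sqrt(pi/(2*alpha)) = 1
A^2 = sqrt(2*alpha/pi)
= sqrt(2 * 3.767 / pi)
= 1.548595
A = sqrt(1.548595)
= 1.2444

1.2444


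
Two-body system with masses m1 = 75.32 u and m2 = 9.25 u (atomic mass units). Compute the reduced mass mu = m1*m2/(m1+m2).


mu = m1 * m2 / (m1 + m2)
= 75.32 * 9.25 / (75.32 + 9.25)
= 696.71 / 84.57
= 8.2383 u

8.2383


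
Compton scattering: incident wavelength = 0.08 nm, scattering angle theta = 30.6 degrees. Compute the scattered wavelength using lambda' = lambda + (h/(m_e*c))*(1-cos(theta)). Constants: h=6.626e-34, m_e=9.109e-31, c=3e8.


Compton wavelength: h/(m_e*c) = 2.4247e-12 m
d_lambda = 2.4247e-12 * (1 - cos(30.6 deg))
= 2.4247e-12 * 0.139258
= 3.3766e-13 m = 0.000338 nm
lambda' = 0.08 + 0.000338
= 0.080338 nm

0.080338


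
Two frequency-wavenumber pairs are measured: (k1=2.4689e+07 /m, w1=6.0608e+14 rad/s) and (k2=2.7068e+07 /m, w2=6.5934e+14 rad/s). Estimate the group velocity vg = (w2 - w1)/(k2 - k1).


vg = (w2 - w1) / (k2 - k1)
= (6.5934e+14 - 6.0608e+14) / (2.7068e+07 - 2.4689e+07)
= 5.3260e+13 / 2.3790e+06
= 2.2388e+07 m/s

2.2388e+07


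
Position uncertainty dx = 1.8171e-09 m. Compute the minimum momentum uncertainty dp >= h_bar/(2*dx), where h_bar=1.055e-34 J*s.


dp = h_bar / (2 * dx)
= 1.055e-34 / (2 * 1.8171e-09)
= 1.055e-34 / 3.6342e-09
= 2.9030e-26 kg*m/s

2.9030e-26


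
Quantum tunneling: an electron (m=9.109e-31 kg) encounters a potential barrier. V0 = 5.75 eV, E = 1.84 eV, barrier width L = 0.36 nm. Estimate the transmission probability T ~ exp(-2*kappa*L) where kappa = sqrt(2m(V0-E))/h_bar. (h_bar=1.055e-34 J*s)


V0 - E = 3.91 eV = 6.2638e-19 J
kappa = sqrt(2 * m * (V0-E)) / h_bar
= sqrt(2 * 9.109e-31 * 6.2638e-19) / 1.055e-34
= 1.0126e+10 /m
2*kappa*L = 2 * 1.0126e+10 * 0.36e-9
= 7.2904
T = exp(-7.2904) = 6.820705e-04

6.820705e-04


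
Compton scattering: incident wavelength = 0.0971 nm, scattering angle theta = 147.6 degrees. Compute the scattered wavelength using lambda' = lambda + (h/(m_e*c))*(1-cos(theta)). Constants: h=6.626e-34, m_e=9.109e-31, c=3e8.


Compton wavelength: h/(m_e*c) = 2.4247e-12 m
d_lambda = 2.4247e-12 * (1 - cos(147.6 deg))
= 2.4247e-12 * 1.844328
= 4.4720e-12 m = 0.004472 nm
lambda' = 0.0971 + 0.004472
= 0.101572 nm

0.101572


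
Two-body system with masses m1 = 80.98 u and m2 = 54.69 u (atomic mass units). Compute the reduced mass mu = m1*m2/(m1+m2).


mu = m1 * m2 / (m1 + m2)
= 80.98 * 54.69 / (80.98 + 54.69)
= 4428.7962 / 135.67
= 32.6439 u

32.6439


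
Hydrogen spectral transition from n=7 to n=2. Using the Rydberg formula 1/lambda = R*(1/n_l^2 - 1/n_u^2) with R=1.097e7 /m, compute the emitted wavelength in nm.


1/lambda = R * (1/n_l^2 - 1/n_u^2)
= 1.097e7 * (1/2^2 - 1/7^2)
= 1.097e7 * (0.25 - 0.020408)
= 1.097e7 * 0.229592
= 2.5186e+06 /m
lambda = 1 / 2.5186e+06 = 397.0424 nm

397.0424


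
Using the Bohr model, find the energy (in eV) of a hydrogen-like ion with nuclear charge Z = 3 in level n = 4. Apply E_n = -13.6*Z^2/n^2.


E_n = -13.6 * Z^2 / n^2
= -13.6 * 3^2 / 4^2
= -13.6 * 9 / 16
= -7.65 eV

-7.65


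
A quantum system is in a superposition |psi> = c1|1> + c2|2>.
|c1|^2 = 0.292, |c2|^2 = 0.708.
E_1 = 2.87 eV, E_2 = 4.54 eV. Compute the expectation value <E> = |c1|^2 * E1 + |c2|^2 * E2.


<E> = |c1|^2 * E1 + |c2|^2 * E2
= 0.292 * 2.87 + 0.708 * 4.54
= 0.838 + 3.2143
= 4.0524 eV

4.0524


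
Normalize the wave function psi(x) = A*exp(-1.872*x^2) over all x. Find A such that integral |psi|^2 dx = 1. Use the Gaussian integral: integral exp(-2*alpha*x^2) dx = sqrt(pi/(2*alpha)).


integral |psi|^2 dx = A^2 * sqrt(pi/(2*alpha)) = 1
A^2 = sqrt(2*alpha/pi)
= sqrt(2 * 1.872 / pi)
= 1.091674
A = sqrt(1.091674)
= 1.0448

1.0448


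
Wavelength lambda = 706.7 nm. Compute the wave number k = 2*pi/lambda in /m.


k = 2 * pi / lambda
= 6.2832 / (706.7e-9)
= 6.2832 / 7.0670e-07
= 8.8909e+06 /m

8.8909e+06


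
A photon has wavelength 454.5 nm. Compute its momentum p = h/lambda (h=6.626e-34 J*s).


p = h / lambda
= 6.626e-34 / (454.5e-9)
= 6.626e-34 / 4.5450e-07
= 1.4579e-27 kg*m/s

1.4579e-27


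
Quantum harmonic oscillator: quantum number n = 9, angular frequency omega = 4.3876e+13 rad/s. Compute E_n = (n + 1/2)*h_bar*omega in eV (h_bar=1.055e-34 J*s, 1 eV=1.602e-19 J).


E = (n + 1/2) * h_bar * omega
= (9 + 0.5) * 1.055e-34 * 4.3876e+13
= 9.5 * 4.6289e-21
= 4.3975e-20 J
= 0.2745 eV

0.2745


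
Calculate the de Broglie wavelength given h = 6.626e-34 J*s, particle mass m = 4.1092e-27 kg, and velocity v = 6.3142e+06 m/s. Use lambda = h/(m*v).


lambda = h / (m * v)
= 6.626e-34 / (4.1092e-27 * 6.3142e+06)
= 6.626e-34 / 2.5946e-20
= 2.5537e-14 m

2.5537e-14


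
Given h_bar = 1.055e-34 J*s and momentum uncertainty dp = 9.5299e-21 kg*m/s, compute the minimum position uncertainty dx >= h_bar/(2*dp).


dx = h_bar / (2 * dp)
= 1.055e-34 / (2 * 9.5299e-21)
= 1.055e-34 / 1.9060e-20
= 5.5352e-15 m

5.5352e-15


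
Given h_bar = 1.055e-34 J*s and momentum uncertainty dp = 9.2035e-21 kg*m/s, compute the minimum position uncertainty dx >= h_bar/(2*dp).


dx = h_bar / (2 * dp)
= 1.055e-34 / (2 * 9.2035e-21)
= 1.055e-34 / 1.8407e-20
= 5.7315e-15 m

5.7315e-15


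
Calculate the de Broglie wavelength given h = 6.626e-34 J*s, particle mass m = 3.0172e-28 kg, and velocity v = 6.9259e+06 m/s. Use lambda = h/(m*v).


lambda = h / (m * v)
= 6.626e-34 / (3.0172e-28 * 6.9259e+06)
= 6.626e-34 / 2.0897e-21
= 3.1708e-13 m

3.1708e-13


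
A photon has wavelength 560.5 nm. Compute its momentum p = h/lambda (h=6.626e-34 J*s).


p = h / lambda
= 6.626e-34 / (560.5e-9)
= 6.626e-34 / 5.6050e-07
= 1.1822e-27 kg*m/s

1.1822e-27


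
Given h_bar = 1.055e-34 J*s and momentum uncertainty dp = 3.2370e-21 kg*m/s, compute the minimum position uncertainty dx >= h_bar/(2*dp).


dx = h_bar / (2 * dp)
= 1.055e-34 / (2 * 3.2370e-21)
= 1.055e-34 / 6.4740e-21
= 1.6296e-14 m

1.6296e-14


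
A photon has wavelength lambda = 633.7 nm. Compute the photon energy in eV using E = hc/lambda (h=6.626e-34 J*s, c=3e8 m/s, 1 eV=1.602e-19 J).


E = hc / lambda
= (6.626e-34)(3e8) / (633.7e-9)
= 1.9878e-25 / 6.3370e-07
= 3.1368e-19 J
Converting to eV: 3.1368e-19 / 1.602e-19
= 1.9581 eV

1.9581


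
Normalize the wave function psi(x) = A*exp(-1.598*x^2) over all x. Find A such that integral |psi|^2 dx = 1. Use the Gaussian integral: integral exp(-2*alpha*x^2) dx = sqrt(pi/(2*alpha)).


integral |psi|^2 dx = A^2 * sqrt(pi/(2*alpha)) = 1
A^2 = sqrt(2*alpha/pi)
= sqrt(2 * 1.598 / pi)
= 1.008622
A = sqrt(1.008622)
= 1.0043

1.0043


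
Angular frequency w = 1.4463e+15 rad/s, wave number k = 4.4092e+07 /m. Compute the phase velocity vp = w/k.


vp = w / k
= 1.4463e+15 / 4.4092e+07
= 3.2802e+07 m/s

3.2802e+07


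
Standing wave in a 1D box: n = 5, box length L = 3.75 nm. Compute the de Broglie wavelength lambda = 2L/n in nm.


lambda = 2L / n
= 2 * 3.75 / 5
= 7.5 / 5
= 1.5 nm

1.5


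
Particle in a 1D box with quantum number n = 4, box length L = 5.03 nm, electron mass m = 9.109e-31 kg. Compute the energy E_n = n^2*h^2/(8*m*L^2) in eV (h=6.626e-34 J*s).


E = n^2 * h^2 / (8 * m * L^2)
= 4^2 * (6.626e-34)^2 / (8 * 9.109e-31 * (5.03e-9)^2)
= 16 * 4.3904e-67 / (8 * 9.109e-31 * 2.5301e-17)
= 3.8100e-20 J
= 0.2378 eV

0.2378


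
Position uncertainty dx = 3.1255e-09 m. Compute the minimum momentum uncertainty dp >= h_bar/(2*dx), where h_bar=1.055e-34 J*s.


dp = h_bar / (2 * dx)
= 1.055e-34 / (2 * 3.1255e-09)
= 1.055e-34 / 6.2510e-09
= 1.6877e-26 kg*m/s

1.6877e-26


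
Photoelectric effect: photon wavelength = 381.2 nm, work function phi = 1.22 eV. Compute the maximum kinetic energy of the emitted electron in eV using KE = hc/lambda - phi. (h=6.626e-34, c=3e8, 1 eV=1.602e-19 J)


E_photon = hc / lambda
= (6.626e-34)(3e8) / (381.2e-9)
= 5.2146e-19 J
= 3.255 eV
KE = E_photon - phi
= 3.255 - 1.22
= 2.035 eV

2.035


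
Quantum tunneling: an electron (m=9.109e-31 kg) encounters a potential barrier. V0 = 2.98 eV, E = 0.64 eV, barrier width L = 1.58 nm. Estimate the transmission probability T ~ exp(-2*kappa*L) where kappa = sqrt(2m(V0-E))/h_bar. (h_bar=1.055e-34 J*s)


V0 - E = 2.34 eV = 3.7487e-19 J
kappa = sqrt(2 * m * (V0-E)) / h_bar
= sqrt(2 * 9.109e-31 * 3.7487e-19) / 1.055e-34
= 7.8332e+09 /m
2*kappa*L = 2 * 7.8332e+09 * 1.58e-9
= 24.7528
T = exp(-24.7528) = 1.778279e-11

1.778279e-11


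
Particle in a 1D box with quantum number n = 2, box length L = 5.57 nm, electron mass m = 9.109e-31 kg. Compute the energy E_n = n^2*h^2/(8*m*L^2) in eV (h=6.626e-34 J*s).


E = n^2 * h^2 / (8 * m * L^2)
= 2^2 * (6.626e-34)^2 / (8 * 9.109e-31 * (5.57e-9)^2)
= 4 * 4.3904e-67 / (8 * 9.109e-31 * 3.1025e-17)
= 7.7677e-21 J
= 0.0485 eV

0.0485


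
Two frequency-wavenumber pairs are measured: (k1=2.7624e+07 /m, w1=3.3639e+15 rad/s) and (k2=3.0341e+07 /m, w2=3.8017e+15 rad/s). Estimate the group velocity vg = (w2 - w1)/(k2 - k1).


vg = (w2 - w1) / (k2 - k1)
= (3.8017e+15 - 3.3639e+15) / (3.0341e+07 - 2.7624e+07)
= 4.3780e+14 / 2.7170e+06
= 1.6113e+08 m/s

1.6113e+08


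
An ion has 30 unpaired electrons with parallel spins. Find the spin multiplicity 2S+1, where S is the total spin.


Total spin S = N * (1/2) = 30 * 0.5 = 15.0
Spin multiplicity = 2S + 1
= 2 * 15.0 + 1
= 31

31


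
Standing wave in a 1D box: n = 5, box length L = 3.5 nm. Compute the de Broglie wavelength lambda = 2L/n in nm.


lambda = 2L / n
= 2 * 3.5 / 5
= 7.0 / 5
= 1.4 nm

1.4


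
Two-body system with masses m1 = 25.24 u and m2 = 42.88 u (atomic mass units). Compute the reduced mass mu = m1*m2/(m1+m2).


mu = m1 * m2 / (m1 + m2)
= 25.24 * 42.88 / (25.24 + 42.88)
= 1082.2912 / 68.12
= 15.888 u

15.888


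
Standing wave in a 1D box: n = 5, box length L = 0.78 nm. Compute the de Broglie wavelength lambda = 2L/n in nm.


lambda = 2L / n
= 2 * 0.78 / 5
= 1.56 / 5
= 0.312 nm

0.312


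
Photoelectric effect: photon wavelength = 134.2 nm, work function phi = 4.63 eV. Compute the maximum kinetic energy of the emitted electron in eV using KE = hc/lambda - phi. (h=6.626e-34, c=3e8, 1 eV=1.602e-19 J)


E_photon = hc / lambda
= (6.626e-34)(3e8) / (134.2e-9)
= 1.4812e-18 J
= 9.2461 eV
KE = E_photon - phi
= 9.2461 - 4.63
= 4.6161 eV

4.6161
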